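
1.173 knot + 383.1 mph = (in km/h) 618.7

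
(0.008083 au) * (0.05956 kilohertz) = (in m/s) 7.202e+10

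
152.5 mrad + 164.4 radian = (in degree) 9428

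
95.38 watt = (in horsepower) 0.1279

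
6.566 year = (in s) 2.071e+08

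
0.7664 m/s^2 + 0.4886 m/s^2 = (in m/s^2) 1.255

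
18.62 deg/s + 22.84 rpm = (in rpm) 25.94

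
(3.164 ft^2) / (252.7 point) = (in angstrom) 3.297e+10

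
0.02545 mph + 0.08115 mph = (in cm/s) 4.765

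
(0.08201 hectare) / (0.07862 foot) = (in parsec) 1.109e-12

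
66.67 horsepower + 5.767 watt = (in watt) 4.972e+04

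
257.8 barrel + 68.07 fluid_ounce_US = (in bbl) 257.8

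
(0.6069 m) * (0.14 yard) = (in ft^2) 0.8363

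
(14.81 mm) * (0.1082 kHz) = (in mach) 0.004706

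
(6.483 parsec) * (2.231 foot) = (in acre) 3.361e+13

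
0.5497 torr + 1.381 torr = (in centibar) 0.2574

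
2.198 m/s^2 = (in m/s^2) 2.198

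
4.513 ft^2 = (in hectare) 4.193e-05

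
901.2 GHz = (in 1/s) 9.012e+11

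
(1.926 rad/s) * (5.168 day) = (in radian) 8.6e+05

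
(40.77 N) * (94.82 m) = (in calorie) 924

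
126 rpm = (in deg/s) 756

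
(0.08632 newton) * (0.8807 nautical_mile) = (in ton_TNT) 3.365e-08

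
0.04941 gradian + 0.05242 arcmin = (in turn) 0.000126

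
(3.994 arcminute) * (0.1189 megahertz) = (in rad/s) 138.1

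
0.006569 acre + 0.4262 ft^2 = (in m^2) 26.62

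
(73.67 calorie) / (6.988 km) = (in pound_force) 0.009916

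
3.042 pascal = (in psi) 0.0004412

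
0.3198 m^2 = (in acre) 7.902e-05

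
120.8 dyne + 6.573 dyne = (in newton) 0.001274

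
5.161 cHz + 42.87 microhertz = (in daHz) 0.005165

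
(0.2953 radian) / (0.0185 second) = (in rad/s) 15.96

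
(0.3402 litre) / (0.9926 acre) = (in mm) 8.469e-05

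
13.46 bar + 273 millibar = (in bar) 13.73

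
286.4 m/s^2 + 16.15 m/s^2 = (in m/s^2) 302.5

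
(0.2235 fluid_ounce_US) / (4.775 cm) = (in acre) 3.42e-08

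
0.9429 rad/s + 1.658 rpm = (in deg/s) 63.97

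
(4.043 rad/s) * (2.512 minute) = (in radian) 609.4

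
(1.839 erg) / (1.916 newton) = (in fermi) 9.598e+07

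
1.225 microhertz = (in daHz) 1.225e-07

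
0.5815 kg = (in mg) 5.815e+05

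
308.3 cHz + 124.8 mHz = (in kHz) 0.003208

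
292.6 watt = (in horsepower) 0.3924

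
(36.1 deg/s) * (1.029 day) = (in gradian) 3.566e+06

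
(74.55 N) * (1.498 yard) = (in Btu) 0.09679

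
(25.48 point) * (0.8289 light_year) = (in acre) 1.742e+10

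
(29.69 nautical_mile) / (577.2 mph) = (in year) 6.757e-06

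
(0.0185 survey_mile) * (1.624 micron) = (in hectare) 4.835e-09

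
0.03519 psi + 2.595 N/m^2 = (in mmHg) 1.839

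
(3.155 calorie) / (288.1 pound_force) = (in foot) 0.03379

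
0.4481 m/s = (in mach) 0.001316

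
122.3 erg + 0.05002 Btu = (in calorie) 12.61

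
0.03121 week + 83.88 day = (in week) 12.01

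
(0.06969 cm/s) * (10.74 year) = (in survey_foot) 7.744e+05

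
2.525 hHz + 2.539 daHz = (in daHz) 27.79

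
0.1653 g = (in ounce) 0.005831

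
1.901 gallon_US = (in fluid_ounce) 243.3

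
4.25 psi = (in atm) 0.2892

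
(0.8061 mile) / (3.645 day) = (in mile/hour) 0.009215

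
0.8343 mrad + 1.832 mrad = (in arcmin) 9.166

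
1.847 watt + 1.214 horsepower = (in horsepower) 1.216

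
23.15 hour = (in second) 8.334e+04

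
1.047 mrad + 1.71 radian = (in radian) 1.711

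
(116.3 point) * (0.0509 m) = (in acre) 5.16e-07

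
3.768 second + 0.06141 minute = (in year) 2.363e-07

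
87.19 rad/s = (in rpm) 832.6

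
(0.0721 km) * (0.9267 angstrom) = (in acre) 1.651e-12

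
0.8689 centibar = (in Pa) 868.9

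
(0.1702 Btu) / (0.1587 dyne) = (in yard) 1.237e+08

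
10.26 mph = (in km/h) 16.51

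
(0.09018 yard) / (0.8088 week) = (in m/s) 1.686e-07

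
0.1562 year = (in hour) 1368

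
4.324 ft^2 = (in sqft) 4.324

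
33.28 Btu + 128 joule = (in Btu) 33.4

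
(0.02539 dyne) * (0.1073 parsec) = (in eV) 5.247e+27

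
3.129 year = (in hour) 2.741e+04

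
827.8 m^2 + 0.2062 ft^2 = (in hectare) 0.08278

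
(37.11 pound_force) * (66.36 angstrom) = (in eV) 6.837e+12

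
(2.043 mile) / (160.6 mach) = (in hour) 1.67e-05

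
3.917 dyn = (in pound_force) 8.806e-06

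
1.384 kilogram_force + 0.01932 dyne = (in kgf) 1.384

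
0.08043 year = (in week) 4.194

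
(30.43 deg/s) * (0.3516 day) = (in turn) 2568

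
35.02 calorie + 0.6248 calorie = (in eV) 9.308e+20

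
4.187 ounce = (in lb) 0.2617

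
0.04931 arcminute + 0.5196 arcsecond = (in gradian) 0.001074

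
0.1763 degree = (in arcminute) 10.58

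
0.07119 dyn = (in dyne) 0.07119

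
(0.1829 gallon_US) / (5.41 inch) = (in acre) 1.245e-06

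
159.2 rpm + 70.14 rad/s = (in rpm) 829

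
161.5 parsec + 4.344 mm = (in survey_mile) 3.097e+15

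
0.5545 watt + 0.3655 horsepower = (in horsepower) 0.3662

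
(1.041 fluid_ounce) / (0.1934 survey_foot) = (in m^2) 0.0005223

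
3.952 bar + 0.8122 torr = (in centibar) 395.3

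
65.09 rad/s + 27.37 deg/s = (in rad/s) 65.57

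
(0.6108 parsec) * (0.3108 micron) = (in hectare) 5.858e+05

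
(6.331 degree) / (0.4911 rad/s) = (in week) 3.72e-07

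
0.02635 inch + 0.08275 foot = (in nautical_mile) 1.398e-05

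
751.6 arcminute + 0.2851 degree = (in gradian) 14.24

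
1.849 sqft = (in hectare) 1.718e-05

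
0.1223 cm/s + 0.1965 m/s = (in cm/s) 19.77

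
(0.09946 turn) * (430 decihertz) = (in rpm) 256.6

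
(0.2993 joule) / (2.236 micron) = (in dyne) 1.339e+10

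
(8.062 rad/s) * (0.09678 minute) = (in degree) 2682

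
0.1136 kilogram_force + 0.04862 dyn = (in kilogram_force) 0.1136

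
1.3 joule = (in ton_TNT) 3.107e-10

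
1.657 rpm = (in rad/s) 0.1735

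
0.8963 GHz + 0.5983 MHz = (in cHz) 8.969e+10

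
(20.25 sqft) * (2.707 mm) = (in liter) 5.093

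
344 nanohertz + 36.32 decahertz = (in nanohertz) 3.632e+11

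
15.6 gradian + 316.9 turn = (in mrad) 1.991e+06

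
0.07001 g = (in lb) 0.0001543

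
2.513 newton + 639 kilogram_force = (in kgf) 639.3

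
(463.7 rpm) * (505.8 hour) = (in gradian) 5.629e+09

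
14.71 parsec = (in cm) 4.539e+19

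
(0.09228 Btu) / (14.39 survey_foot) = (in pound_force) 4.99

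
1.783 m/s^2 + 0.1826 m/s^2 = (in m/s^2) 1.966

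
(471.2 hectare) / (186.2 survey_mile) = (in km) 0.01572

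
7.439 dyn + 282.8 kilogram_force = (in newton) 2773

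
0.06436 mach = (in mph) 49.02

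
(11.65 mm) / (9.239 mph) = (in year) 8.944e-11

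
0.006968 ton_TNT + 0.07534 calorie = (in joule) 2.915e+07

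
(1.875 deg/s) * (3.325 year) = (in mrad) 3.431e+09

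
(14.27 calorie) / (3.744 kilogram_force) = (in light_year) 1.719e-16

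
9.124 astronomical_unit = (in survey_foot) 4.478e+12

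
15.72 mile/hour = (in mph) 15.72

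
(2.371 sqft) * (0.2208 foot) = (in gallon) 3.916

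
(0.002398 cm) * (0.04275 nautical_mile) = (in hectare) 1.899e-07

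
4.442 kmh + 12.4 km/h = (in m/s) 4.678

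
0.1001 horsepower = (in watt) 74.64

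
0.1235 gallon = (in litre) 0.4675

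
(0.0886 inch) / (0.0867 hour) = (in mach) 2.118e-08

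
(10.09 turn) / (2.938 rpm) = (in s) 206.1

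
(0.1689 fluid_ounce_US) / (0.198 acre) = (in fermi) 6.234e+06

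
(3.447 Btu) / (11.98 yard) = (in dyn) 3.32e+07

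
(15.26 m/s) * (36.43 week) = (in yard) 3.677e+08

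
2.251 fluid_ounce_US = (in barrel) 0.0004187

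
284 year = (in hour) 2.488e+06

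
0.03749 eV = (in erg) 6.007e-14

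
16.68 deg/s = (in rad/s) 0.2911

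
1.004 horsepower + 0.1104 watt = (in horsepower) 1.004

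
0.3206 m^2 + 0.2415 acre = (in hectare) 0.09776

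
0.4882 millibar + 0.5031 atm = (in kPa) 51.03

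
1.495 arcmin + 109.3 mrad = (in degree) 6.287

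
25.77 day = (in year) 0.0706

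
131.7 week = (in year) 2.526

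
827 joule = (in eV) 5.162e+21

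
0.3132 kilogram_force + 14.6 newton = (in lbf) 3.973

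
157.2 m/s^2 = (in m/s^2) 157.2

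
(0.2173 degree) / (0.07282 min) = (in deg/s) 0.04973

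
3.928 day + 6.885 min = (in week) 0.5618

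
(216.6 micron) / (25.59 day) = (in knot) 1.904e-10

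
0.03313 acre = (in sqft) 1443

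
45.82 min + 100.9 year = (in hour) 8.839e+05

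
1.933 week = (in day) 13.53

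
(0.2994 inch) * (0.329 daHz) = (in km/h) 0.09007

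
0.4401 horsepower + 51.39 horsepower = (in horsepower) 51.83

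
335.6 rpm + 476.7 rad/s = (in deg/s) 2.933e+04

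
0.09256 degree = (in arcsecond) 333.2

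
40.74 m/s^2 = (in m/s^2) 40.74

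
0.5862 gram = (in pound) 0.001292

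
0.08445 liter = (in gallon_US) 0.02231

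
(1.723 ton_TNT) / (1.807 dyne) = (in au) 2667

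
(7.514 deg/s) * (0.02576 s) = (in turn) 0.0005377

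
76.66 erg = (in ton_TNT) 1.832e-15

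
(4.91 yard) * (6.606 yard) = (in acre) 0.006702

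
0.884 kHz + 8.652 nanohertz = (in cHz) 8.84e+04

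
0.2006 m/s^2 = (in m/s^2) 0.2006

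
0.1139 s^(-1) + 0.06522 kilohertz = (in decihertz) 653.3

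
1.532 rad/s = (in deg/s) 87.78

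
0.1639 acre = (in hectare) 0.06633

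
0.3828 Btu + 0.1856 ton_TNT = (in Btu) 7.36e+05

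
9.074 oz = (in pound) 0.5671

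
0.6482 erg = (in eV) 4.046e+11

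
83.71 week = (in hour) 1.406e+04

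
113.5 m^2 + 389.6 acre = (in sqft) 1.697e+07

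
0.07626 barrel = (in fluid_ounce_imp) 426.7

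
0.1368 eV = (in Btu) 2.077e-23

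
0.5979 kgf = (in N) 5.863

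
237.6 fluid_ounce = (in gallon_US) 1.856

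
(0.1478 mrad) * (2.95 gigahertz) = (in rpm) 4.164e+06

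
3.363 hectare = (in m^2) 3.363e+04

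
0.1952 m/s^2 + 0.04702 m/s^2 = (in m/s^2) 0.2422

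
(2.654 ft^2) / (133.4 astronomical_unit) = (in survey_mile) 7.677e-18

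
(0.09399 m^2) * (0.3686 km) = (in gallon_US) 9152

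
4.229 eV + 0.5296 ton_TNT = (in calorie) 5.296e+08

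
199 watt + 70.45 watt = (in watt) 269.4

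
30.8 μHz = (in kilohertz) 3.08e-08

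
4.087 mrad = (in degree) 0.2342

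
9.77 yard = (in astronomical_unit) 5.972e-11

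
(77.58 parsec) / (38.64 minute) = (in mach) 3.032e+12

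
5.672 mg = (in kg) 5.672e-06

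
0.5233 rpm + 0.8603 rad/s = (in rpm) 8.739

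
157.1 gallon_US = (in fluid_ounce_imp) 2.093e+04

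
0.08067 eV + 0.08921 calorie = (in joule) 0.3733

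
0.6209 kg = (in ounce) 21.9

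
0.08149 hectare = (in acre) 0.2014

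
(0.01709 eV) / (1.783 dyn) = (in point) 4.353e-13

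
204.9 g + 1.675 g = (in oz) 7.287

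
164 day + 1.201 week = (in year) 0.4723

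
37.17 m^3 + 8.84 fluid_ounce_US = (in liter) 3.717e+04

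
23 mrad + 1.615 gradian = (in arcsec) 9977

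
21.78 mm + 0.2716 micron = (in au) 1.456e-13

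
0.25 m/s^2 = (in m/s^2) 0.25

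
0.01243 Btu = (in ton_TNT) 3.134e-09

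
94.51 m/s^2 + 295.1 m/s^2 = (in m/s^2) 389.6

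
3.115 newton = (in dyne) 3.115e+05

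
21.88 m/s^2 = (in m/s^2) 21.88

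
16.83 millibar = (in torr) 12.62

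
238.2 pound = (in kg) 108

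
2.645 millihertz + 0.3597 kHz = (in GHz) 3.597e-07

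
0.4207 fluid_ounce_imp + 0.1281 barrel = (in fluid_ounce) 689.1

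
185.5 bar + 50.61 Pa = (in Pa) 1.855e+07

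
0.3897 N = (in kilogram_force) 0.03974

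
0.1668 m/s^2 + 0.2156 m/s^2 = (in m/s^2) 0.3824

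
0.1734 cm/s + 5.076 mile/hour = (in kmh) 8.175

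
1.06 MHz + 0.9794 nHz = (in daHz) 1.06e+05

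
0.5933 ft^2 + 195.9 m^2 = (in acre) 0.04842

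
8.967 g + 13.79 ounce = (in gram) 399.9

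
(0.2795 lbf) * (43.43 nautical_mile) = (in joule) 1e+05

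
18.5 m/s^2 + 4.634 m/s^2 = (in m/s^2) 23.13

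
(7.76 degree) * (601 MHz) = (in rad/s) 8.14e+07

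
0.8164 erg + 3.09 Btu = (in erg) 3.26e+10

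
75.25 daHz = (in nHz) 7.525e+11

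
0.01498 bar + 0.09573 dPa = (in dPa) 1.498e+04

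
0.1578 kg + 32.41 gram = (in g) 190.2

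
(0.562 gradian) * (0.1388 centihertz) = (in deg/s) 0.0007021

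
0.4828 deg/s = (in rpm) 0.08047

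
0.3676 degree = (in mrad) 6.416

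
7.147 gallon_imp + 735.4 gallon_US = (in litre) 2816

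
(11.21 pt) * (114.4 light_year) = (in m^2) 4.28e+15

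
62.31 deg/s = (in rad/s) 1.088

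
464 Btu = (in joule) 4.895e+05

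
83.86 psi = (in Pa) 5.782e+05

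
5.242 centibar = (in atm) 0.05173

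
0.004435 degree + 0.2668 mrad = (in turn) 5.478e-05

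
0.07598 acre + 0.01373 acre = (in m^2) 363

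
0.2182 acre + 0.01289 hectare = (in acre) 0.2501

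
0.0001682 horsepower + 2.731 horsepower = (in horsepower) 2.731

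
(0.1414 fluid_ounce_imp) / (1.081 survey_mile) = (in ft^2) 2.486e-08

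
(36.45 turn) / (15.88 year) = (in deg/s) 2.62e-05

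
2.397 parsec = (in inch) 2.912e+18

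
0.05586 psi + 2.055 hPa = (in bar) 0.005906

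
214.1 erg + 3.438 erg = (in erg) 217.5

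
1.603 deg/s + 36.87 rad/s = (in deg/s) 2114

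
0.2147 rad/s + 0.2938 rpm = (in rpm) 2.344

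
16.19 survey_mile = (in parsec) 8.444e-13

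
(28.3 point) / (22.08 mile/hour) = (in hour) 2.81e-07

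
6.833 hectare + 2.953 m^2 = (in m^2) 6.833e+04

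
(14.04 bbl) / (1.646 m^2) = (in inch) 53.39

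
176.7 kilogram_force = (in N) 1733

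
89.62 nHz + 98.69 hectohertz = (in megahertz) 0.009869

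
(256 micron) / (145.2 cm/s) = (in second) 0.0001763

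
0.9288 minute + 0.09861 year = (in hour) 863.8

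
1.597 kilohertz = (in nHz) 1.597e+12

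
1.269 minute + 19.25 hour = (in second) 6.938e+04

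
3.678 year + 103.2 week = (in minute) 2.973e+06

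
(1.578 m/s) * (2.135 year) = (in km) 1.062e+05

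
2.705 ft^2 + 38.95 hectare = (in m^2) 3.895e+05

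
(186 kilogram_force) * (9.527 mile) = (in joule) 2.797e+07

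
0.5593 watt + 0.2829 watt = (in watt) 0.8422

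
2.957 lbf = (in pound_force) 2.957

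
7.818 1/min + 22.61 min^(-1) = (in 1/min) 30.43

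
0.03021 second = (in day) 3.497e-07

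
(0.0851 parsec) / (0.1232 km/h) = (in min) 1.279e+15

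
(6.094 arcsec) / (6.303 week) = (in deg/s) 4.441e-10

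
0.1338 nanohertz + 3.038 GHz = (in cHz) 3.038e+11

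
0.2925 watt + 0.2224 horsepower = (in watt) 166.1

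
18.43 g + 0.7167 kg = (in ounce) 25.93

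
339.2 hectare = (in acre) 838.2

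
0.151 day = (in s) 1.305e+04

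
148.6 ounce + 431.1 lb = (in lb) 440.4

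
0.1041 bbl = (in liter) 16.55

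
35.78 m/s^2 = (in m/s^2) 35.78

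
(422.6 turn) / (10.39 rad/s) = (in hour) 0.07099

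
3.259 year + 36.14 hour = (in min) 1.715e+06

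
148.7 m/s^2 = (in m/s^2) 148.7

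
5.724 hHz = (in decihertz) 5724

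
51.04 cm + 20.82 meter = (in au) 1.426e-10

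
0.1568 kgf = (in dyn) 1.538e+05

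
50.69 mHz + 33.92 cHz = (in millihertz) 389.9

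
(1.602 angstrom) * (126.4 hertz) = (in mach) 5.947e-11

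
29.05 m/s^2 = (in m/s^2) 29.05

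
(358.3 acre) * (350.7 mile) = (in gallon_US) 2.162e+14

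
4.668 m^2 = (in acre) 0.001153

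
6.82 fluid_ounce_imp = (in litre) 0.1938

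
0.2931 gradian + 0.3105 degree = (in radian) 0.01002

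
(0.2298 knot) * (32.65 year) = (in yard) 1.331e+08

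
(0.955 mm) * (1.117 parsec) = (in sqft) 3.543e+14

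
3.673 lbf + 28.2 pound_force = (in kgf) 14.46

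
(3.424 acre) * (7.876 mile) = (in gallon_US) 4.64e+10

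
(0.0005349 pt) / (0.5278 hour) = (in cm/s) 9.931e-09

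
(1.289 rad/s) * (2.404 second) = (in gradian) 197.3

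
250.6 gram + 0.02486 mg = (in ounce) 8.84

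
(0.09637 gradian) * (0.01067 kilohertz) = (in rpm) 0.1542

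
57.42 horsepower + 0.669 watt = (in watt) 4.282e+04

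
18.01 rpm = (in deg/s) 108.1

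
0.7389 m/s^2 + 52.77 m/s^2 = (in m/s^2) 53.51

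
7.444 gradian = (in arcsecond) 2.412e+04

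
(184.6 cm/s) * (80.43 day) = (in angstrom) 1.283e+17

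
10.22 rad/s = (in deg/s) 585.6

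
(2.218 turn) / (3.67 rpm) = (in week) 5.996e-05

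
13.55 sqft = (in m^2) 1.259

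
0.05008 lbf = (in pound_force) 0.05008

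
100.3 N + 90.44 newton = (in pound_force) 42.88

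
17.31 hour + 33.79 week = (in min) 3.416e+05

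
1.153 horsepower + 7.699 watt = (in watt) 867.5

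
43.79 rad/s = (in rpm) 418.2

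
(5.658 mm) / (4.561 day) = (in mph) 3.212e-08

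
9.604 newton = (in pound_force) 2.159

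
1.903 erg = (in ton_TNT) 4.548e-17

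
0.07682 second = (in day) 8.891e-07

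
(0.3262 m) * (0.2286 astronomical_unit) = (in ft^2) 1.201e+11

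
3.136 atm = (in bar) 3.178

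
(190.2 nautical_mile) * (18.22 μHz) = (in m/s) 6.418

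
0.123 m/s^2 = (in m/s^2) 0.123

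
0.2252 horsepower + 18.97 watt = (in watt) 186.9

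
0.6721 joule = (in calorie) 0.1606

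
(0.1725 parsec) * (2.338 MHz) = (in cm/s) 1.244e+24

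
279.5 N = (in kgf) 28.5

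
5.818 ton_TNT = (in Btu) 2.307e+07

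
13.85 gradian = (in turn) 0.03463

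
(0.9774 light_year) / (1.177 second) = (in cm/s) 7.856e+17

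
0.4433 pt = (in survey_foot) 0.0005131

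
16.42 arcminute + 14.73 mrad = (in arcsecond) 4023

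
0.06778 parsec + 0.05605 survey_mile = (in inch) 8.234e+16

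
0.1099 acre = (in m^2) 444.7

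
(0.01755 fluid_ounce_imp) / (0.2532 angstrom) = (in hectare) 1.969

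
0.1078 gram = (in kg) 0.0001078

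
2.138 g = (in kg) 0.002138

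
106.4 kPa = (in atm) 1.05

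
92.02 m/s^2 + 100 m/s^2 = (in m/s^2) 192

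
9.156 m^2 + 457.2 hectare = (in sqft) 4.921e+07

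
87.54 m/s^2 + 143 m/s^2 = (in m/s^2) 230.5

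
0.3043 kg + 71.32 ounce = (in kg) 2.326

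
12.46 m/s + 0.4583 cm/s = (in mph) 27.88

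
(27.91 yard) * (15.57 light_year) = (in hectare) 3.759e+14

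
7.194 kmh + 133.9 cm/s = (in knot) 6.487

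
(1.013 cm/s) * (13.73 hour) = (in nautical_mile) 0.2704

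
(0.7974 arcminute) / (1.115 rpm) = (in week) 3.285e-09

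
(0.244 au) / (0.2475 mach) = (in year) 13.73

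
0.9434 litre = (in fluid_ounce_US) 31.9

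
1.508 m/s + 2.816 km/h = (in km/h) 8.245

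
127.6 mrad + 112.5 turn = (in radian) 707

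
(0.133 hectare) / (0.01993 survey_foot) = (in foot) 7.183e+05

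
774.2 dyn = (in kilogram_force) 0.0007895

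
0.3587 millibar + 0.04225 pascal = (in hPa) 0.3591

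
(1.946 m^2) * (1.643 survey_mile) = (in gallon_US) 1.359e+06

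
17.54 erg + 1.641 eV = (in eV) 1.095e+13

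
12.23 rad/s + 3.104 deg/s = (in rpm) 117.3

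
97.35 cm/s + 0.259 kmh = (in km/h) 3.764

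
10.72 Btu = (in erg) 1.131e+11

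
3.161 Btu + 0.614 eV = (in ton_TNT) 7.971e-07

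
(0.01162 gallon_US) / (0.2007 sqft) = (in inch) 0.09288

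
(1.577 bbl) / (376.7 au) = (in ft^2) 4.789e-14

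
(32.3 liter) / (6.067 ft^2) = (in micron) 5.731e+04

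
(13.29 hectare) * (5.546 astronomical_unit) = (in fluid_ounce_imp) 3.881e+21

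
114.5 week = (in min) 1.154e+06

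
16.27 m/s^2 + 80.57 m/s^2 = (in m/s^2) 96.84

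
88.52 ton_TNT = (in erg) 3.704e+18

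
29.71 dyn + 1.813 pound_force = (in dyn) 8.065e+05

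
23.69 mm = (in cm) 2.369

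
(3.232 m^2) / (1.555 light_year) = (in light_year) 2.322e-32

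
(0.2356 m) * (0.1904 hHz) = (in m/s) 4.486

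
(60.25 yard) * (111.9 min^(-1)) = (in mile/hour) 229.8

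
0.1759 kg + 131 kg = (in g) 1.312e+05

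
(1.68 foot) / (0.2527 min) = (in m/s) 0.03377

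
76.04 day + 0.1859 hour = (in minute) 1.095e+05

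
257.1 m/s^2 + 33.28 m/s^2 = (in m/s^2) 290.4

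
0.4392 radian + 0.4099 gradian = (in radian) 0.4456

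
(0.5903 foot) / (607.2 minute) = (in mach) 1.45e-08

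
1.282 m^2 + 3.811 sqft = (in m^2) 1.636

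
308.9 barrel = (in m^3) 49.11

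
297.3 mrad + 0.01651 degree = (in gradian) 18.95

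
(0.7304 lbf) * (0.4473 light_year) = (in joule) 1.375e+16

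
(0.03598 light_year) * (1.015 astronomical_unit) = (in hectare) 5.169e+21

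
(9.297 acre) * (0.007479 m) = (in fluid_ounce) 9.515e+06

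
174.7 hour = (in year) 0.01994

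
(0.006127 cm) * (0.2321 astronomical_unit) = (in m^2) 2.127e+06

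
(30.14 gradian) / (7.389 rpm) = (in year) 1.94e-08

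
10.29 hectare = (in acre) 25.43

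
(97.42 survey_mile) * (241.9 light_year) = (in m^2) 3.588e+23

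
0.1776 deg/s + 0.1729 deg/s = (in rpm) 0.05842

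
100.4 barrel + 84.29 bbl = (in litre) 2.936e+04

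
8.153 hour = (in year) 0.0009307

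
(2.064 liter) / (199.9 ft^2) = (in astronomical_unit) 7.429e-16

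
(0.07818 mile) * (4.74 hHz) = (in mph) 1.334e+05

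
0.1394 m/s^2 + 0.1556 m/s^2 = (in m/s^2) 0.295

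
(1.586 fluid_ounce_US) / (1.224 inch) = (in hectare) 1.509e-07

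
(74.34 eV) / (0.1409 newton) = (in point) 2.396e-13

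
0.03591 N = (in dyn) 3591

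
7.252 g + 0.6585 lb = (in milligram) 3.059e+05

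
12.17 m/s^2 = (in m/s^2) 12.17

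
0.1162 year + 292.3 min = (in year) 0.1168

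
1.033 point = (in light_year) 3.852e-20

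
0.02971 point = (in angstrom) 1.048e+05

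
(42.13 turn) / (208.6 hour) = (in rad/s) 0.0003525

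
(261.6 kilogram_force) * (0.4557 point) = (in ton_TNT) 9.857e-11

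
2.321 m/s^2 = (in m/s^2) 2.321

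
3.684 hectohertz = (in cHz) 3.684e+04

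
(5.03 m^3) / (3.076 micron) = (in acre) 404.1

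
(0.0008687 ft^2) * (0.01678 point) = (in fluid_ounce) 1.615e-05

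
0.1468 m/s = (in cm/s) 14.68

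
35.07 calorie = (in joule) 146.7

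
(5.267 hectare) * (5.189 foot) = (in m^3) 8.33e+04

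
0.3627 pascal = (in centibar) 0.0003627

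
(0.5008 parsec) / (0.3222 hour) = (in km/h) 4.796e+13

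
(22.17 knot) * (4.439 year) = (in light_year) 1.688e-07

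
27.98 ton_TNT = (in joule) 1.171e+11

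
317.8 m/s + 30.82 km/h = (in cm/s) 3.264e+04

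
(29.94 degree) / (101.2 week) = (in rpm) 8.153e-08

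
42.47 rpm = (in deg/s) 254.8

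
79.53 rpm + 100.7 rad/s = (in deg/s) 6247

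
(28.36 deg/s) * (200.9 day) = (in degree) 4.923e+08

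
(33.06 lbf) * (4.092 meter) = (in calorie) 143.8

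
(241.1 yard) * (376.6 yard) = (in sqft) 8.172e+05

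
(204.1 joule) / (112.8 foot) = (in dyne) 5.936e+05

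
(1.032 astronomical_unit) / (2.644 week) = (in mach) 283.5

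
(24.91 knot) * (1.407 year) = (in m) 5.686e+08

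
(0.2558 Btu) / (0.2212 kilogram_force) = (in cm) 1.244e+04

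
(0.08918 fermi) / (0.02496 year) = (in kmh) 4.079e-22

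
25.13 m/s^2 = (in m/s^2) 25.13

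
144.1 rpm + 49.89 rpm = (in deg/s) 1164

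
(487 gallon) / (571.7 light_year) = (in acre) 8.422e-23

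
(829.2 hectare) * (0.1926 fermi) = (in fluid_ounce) 5.4e-05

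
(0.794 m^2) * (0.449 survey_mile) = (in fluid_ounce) 1.94e+07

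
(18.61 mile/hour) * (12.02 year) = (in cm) 3.154e+11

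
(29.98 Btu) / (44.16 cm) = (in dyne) 7.163e+09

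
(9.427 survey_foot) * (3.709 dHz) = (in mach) 0.00313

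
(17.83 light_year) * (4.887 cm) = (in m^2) 8.244e+15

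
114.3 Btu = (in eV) 7.527e+23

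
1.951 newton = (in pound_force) 0.4386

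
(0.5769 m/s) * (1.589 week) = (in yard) 6.063e+05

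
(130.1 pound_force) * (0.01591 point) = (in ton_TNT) 7.763e-13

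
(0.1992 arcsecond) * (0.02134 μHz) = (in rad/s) 2.061e-14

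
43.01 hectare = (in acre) 106.3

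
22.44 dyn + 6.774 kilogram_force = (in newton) 66.43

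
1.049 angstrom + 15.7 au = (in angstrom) 2.349e+22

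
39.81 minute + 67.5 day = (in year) 0.185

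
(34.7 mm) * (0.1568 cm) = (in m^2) 5.441e-05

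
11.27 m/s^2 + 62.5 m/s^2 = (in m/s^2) 73.77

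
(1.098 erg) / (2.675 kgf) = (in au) 2.798e-20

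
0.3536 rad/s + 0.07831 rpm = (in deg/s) 20.73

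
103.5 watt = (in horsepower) 0.1388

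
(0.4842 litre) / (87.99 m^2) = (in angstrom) 5.503e+04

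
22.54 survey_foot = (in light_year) 7.262e-16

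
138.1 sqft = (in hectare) 0.001283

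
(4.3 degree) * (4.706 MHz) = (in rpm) 3.373e+06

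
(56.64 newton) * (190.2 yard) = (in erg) 9.851e+10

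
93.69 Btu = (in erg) 9.885e+11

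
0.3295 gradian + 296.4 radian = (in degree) 1.698e+04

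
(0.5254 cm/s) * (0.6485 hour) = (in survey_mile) 0.007622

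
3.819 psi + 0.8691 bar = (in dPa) 1.132e+06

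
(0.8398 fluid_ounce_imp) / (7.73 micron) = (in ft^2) 33.23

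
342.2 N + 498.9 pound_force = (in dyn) 2.561e+08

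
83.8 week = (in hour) 1.408e+04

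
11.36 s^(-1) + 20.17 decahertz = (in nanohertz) 2.131e+11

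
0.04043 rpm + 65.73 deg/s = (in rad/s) 1.151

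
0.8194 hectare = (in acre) 2.025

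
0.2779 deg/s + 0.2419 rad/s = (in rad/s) 0.2468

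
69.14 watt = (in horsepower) 0.09272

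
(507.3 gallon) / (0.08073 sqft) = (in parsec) 8.298e-15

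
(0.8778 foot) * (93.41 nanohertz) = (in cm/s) 2.499e-06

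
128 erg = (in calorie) 3.059e-06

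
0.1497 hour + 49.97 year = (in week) 2606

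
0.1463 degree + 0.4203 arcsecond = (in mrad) 2.555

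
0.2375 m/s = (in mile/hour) 0.5313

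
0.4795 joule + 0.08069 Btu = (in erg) 8.561e+08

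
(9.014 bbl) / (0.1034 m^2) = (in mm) 1.386e+04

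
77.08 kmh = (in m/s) 21.41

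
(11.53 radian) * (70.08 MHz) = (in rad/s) 8.08e+08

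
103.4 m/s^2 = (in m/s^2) 103.4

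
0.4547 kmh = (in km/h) 0.4547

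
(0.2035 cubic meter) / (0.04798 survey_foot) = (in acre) 0.003439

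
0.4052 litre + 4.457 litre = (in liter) 4.862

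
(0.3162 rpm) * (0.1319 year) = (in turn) 2.192e+04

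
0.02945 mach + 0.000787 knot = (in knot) 19.49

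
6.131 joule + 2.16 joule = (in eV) 5.175e+19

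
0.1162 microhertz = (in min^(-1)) 6.972e-06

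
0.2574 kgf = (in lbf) 0.5675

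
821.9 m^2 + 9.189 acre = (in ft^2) 4.091e+05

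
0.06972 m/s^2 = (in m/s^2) 0.06972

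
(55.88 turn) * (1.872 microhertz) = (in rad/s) 0.0006573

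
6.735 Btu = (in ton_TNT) 1.698e-06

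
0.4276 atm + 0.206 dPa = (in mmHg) 325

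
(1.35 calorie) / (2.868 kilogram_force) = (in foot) 0.6589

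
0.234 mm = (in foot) 0.0007677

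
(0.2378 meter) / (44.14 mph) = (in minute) 0.0002009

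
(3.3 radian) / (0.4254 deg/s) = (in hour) 0.1235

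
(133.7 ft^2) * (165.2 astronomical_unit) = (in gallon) 8.109e+16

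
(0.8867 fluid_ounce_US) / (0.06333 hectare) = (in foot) 1.358e-07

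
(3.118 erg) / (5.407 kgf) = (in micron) 0.00588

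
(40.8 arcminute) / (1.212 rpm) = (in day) 1.082e-06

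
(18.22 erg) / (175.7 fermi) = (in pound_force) 2.331e+06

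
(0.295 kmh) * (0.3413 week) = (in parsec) 5.482e-13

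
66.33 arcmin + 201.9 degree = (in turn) 0.5639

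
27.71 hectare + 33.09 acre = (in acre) 101.6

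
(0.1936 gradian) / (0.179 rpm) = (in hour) 4.507e-05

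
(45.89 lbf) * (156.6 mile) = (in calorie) 1.23e+07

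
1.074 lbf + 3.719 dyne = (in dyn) 4.777e+05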